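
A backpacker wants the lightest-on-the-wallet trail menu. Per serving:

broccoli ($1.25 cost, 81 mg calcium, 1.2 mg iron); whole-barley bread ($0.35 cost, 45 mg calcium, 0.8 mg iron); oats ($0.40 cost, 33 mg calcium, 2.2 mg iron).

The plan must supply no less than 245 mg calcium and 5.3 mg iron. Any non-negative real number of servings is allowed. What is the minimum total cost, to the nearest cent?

broccoli only: max(245/81, 5.3/1.2) = 4.417 servings → $5.52.
whole-barley bread only: max(245/45, 5.3/0.8) = 6.625 servings → $2.32.
oats only: max(245/33, 5.3/2.2) = 7.424 servings → $2.97.
broccoli + whole-barley bread: the both-tight solution has a negative serving — not a feasible corner.
broccoli + oats with both tight: 2.627 servings and 0.9762 servings → $3.67.
whole-barley bread + oats with both tight: 5.015 servings and 0.5854 servings → $1.99.
The minimum over all feasible corners is $1.99.

$1.99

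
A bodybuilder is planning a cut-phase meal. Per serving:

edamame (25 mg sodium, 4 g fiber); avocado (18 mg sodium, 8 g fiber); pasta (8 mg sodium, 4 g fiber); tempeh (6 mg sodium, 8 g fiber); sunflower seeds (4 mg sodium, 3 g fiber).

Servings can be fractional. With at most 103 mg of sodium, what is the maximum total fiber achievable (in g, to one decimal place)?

137.3 g

Fiber per mg sodium: tempeh 1.333, sunflower seeds 0.75, pasta 0.5, avocado 0.4444, edamame 0.16.
With no serving limits, spend the whole sodium allowance on tempeh: 103 mg / 6 mg × 8 g = 137.3 g.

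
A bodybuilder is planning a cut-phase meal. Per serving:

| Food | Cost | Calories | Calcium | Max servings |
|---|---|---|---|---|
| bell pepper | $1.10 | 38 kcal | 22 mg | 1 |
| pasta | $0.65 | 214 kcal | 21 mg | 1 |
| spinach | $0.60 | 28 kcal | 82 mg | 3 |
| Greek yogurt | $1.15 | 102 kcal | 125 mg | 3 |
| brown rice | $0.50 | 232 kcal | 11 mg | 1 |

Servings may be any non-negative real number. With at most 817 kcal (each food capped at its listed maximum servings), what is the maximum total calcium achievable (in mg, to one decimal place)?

672.3 mg

Calcium per kcal: spinach 2.929, Greek yogurt 1.225, bell pepper 0.5789, pasta 0.09813, brown rice 0.04741.
Take 3 servings of spinach: uses 84 kcal, +246.0 mg calcium (running total 246.0 mg).
Take 3 servings of Greek yogurt: uses 306 kcal, +375.0 mg calcium (running total 621.0 mg).
Take 1 serving of bell pepper: uses 38 kcal, +22.0 mg calcium (running total 643.0 mg).
Take 1 serving of pasta: uses 214 kcal, +21.0 mg calcium (running total 664.0 mg).
Take 0.7543 servings of brown rice: uses 175 kcal, +8.3 mg calcium (running total 672.3 mg).
Filling greedily by calcium-per-kcal is optimal for one linear limit, giving 672.3 mg.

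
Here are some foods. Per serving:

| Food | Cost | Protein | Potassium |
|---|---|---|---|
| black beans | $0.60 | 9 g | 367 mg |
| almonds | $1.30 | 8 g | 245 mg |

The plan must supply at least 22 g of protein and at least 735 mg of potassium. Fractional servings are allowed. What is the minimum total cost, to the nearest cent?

$1.47

Compare the cost at each extreme point of the feasible region.
black beans only: max(22/9, 735/367) = 2.444 servings → $1.47.
almonds only: max(22/8, 735/245) = 3 servings → $3.90.
black beans + almonds with both tight: 0.6703 servings and 1.996 servings → $3.00.
The minimum over all feasible corners is $1.47.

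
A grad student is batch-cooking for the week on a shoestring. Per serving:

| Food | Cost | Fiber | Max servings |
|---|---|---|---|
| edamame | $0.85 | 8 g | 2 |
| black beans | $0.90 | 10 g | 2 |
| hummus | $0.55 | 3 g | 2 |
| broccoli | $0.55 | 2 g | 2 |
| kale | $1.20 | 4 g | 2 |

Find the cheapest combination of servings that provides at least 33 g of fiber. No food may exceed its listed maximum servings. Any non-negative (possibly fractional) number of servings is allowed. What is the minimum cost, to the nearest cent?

$3.18

Cost per g of fiber: black beans $0.0900, edamame $0.1062, hummus $0.1833, broccoli $0.2750, kale $0.3000.
Take 2 servings of black beans: +20.0 g fiber for $1.80 (total $1.80, still need 13.0 g).
Take 1.625 servings of edamame: +13.0 g fiber for $1.38 (total $3.18, still need 0.0 g).
Filling from the cheapest source first is optimal under one linear minimum: $3.18.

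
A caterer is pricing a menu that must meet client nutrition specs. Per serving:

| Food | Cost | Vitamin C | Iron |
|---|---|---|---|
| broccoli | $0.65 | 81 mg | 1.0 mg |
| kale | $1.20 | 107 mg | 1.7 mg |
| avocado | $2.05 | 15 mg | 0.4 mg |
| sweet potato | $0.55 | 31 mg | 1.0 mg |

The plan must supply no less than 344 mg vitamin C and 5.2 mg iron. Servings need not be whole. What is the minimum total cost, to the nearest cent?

A basic optimal solution has at most two foods positive. Try each food alone and each pair with both targets met exactly.
broccoli only: max(344/81, 5.2/1.0) = 5.2 servings → $3.38.
kale only: max(344/107, 5.2/1.7) = 3.215 servings → $3.86.
avocado only: max(344/15, 5.2/0.4) = 22.93 servings → $47.01.
sweet potato only: max(344/31, 5.2/1.0) = 11.1 servings → $6.10.
broccoli + kale with both tight: 0.9251 servings and 2.515 servings → $3.62.
broccoli + avocado with both tight: 3.425 servings and 4.437 servings → $11.32.
broccoli + sweet potato with both tight: 3.656 servings and 1.544 servings → $3.23.
kale + avocado: intersection lies outside the first quadrant.
kale + sweet potato: intersection lies outside the first quadrant.
avocado + sweet potato with both targets exact would need a negative amount; discard.
The minimum over all feasible corners is $3.23.

$3.23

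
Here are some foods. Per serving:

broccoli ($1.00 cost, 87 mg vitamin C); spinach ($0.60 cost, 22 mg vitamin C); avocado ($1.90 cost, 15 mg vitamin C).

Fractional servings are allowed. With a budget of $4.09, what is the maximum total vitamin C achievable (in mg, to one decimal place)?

355.8 mg

Vitamin C per dollar: broccoli 87, spinach 36.67, avocado 7.895.
With no serving limits, spend the whole cost allowance on broccoli: $4.09 / $1.00 × 87 mg = 355.8 mg.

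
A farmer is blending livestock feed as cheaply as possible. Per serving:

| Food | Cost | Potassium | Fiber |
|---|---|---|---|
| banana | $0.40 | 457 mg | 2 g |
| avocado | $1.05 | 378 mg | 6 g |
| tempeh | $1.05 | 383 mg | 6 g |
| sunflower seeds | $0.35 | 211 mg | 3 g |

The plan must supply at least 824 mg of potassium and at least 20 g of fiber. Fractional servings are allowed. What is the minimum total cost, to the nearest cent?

$2.33

Minimising a linear cost over {potassium ≥ 824, fiber ≥ 20, servings ≥ 0} — the optimum is at a vertex, using one or two foods.
banana only: max(824/457, 20/2) = 10 servings → $4.00.
avocado only: max(824/378, 20/6) = 3.333 servings → $3.50.
tempeh only: max(824/383, 20/6) = 3.333 servings → $3.50.
sunflower seeds only: max(824/211, 20/3) = 6.667 servings → $2.33.
banana + avocado with both targets exact would need a negative amount; discard.
banana + tempeh: the both-tight solution has a negative serving — not a feasible corner.
banana + sunflower seeds with both targets exact would need a negative amount; discard.
avocado + tempeh with both targets exact would need a negative amount; discard.
avocado + sunflower seeds with both targets exact would need a negative amount; discard.
tempeh + sunflower seeds: the both-tight solution has a negative serving — not a feasible corner.
The minimum over all feasible corners is $2.33.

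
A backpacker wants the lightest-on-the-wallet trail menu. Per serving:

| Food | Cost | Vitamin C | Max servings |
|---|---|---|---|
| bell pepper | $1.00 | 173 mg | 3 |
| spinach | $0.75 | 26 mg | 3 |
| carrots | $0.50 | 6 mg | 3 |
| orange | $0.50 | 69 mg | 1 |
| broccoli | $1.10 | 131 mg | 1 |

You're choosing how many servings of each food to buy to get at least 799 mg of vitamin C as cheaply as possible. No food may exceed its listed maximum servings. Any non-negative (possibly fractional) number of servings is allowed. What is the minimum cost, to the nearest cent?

$7.02

Cost per mg of vitamin C: bell pepper $0.0058, orange $0.0072, broccoli $0.0084, spinach $0.0288, carrots $0.0833.
Take 3 servings of bell pepper: +519.0 mg vitamin C for $3.00 (total $3.00, still need 280.0 mg).
Take 1 serving of orange: +69.0 mg vitamin C for $0.50 (total $3.50, still need 211.0 mg).
Take 1 serving of broccoli: +131.0 mg vitamin C for $1.10 (total $4.60, still need 80.0 mg).
Take 3 servings of spinach: +78.0 mg vitamin C for $2.25 (total $6.85, still need 2.0 mg).
Take 0.3333 servings of carrots: +2.0 mg vitamin C for $0.17 (total $7.02, still need 0.0 mg).
Filling from the cheapest source first is optimal under one linear minimum: $7.02.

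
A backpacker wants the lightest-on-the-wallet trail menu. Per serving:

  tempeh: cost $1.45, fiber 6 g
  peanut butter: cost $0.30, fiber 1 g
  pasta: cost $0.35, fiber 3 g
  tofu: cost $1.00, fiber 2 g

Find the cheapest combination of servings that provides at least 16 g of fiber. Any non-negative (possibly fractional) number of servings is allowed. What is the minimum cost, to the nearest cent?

$1.87

Cost per g of fiber: pasta $0.1167, tempeh $0.2417, peanut butter $0.3000, tofu $0.5000.
With no serving limits, use only pasta: 16 g / 3 g = 5.333 servings × $0.35 = $1.87.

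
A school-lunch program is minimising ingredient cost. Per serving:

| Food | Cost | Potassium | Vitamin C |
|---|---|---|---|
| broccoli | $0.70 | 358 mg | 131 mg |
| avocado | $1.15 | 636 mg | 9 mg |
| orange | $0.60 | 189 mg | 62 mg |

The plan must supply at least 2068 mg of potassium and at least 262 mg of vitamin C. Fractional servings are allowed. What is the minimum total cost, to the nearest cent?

This is a tiny linear program; its minimum lies at a vertex of the feasible set. List the vertices and price them.
broccoli only: max(2068/358, 262/131) = 5.777 servings → $4.04.
avocado only: max(2068/636, 262/9) = 29.11 servings → $33.48.
orange only: max(2068/189, 262/62) = 10.94 servings → $6.57.
broccoli + avocado with both tight: 1.848 servings and 2.211 servings → $3.84.
broccoli + orange with both targets exact would need a negative amount; discard.
avocado + orange with both tight: 2.086 servings and 3.923 servings → $4.75.
So the least-cost plan costs $3.84.

$3.84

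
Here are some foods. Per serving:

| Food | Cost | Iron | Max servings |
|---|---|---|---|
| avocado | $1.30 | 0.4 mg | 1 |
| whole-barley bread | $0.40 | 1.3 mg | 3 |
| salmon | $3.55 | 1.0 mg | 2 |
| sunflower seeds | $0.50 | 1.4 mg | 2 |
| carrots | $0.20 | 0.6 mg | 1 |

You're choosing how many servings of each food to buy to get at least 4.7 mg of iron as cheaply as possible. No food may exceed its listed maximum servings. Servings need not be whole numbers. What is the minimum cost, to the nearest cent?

Cost per mg of iron: whole-barley bread $0.3077, carrots $0.3333, sunflower seeds $0.3571, avocado $3.2500, salmon $3.5500.
Take 3 servings of whole-barley bread: +3.9 mg iron for $1.20 (total $1.20, still need 0.8 mg).
Take 1 serving of carrots: +0.6 mg iron for $0.20 (total $1.40, still need 0.2 mg).
Take 0.1429 servings of sunflower seeds: +0.2 mg iron for $0.07 (total $1.47, still need 0.0 mg).
Greedy by cheapest-per-mg is optimal for a single linear constraint, so the minimum cost is $1.47.

$1.47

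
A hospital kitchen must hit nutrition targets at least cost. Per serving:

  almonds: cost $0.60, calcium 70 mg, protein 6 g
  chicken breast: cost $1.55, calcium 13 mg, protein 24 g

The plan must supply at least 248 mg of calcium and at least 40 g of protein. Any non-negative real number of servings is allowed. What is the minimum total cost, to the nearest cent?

almonds only: max(248/70, 40/6) = 6.667 servings → $4.00.
chicken breast only: max(248/13, 40/24) = 19.08 servings → $29.57.
almonds + chicken breast with both tight: 3.391 servings and 0.819 servings → $3.30.
So the least-cost plan costs $3.30.

$3.30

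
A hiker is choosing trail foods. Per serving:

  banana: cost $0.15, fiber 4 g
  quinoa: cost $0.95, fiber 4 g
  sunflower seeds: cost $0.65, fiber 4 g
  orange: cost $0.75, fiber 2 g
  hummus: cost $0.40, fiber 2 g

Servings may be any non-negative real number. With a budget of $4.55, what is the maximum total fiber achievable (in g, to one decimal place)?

121.3 g

Fiber per dollar: banana 26.67, sunflower seeds 6.154, hummus 5, quinoa 4.211, orange 2.667.
With no serving limits, spend the whole cost allowance on banana: $4.55 / $0.15 × 4 g = 121.3 g.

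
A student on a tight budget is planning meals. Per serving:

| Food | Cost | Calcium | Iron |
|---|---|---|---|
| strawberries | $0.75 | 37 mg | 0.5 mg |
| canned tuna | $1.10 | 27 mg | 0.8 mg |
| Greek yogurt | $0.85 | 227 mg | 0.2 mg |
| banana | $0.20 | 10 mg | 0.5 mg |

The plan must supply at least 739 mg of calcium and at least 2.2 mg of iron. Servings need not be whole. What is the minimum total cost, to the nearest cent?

The cheapest plan sits at a corner of the feasible region — with two constraints it uses at most two foods.
strawberries only: max(739/37, 2.2/0.5) = 19.97 servings → $14.98.
canned tuna only: max(739/27, 2.2/0.8) = 27.37 servings → $30.11.
Greek yogurt only: max(739/227, 2.2/0.2) = 11 servings → $9.35.
banana only: max(739/10, 2.2/0.5) = 73.9 servings → $14.78.
strawberries + canned tuna: the both-tight solution has a negative serving — not a feasible corner.
strawberries + Greek yogurt with both tight: 3.314 servings and 2.715 servings → $4.79.
strawberries + banana: intersection lies outside the first quadrant.
canned tuna + Greek yogurt with both tight: 1.995 servings and 3.018 servings → $4.76.
canned tuna + banana: the both-tight solution has a negative serving — not a feasible corner.
Greek yogurt + banana with both tight: 3.117 servings and 3.153 servings → $3.28.
So the least-cost plan costs $3.28.

$3.28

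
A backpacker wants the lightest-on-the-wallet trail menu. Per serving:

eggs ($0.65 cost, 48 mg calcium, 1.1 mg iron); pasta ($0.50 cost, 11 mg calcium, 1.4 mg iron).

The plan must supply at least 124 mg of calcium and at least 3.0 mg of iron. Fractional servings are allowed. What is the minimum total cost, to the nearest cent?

$1.73

With two linear requirements the optimum uses one or two foods; enumerate the corners.
eggs only: max(124/48, 3.0/1.1) = 2.727 servings → $1.77.
pasta only: max(124/11, 3.0/1.4) = 11.27 servings → $5.64.
eggs + pasta with both tight: 2.552 servings and 0.1379 servings → $1.73.
Cheapest feasible corner: $1.73.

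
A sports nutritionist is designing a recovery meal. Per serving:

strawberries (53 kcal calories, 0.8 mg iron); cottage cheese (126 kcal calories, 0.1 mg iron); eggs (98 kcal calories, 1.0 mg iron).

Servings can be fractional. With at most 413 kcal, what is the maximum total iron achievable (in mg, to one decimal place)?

6.2 mg

Iron per kcal: strawberries 0.01509, eggs 0.0102, cottage cheese 0.0007937.
With no serving limits, spend the whole calories allowance on strawberries: 413 kcal / 53 kcal × 0.8 mg = 6.2 mg.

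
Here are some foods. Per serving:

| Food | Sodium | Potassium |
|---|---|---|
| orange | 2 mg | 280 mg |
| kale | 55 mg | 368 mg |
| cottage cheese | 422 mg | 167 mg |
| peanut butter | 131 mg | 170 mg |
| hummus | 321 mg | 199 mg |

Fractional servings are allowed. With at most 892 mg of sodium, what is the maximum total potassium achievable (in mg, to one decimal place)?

Potassium per mg sodium: orange 140, kale 6.691, peanut butter 1.298, hummus 0.6199, cottage cheese 0.3957.
With no serving limits, spend the whole sodium allowance on orange: 892 mg / 2 mg × 280 mg = 124880.0 mg.

124880.0 mg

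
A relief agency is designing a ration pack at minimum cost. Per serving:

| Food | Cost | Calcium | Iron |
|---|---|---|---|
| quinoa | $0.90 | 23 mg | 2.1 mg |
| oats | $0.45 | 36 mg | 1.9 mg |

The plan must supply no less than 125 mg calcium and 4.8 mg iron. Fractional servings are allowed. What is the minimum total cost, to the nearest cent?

$1.56

At the optimum either one food covers both requirements or two foods hit both targets exactly; no other combination can be cheaper.
quinoa only: max(125/23, 4.8/2.1) = 5.435 servings → $4.89.
oats only: max(125/36, 4.8/1.9) = 3.472 servings → $1.56.
quinoa + oats: intersection lies outside the first quadrant.
So the least-cost plan costs $1.56.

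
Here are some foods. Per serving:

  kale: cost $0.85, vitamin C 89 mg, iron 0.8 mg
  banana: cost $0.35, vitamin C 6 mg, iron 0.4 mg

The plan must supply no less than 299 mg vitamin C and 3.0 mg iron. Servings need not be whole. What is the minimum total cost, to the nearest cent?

An LP optimum is at a vertex; with two nutrient constraints at most two foods are used. Check each candidate.
kale only: max(299/89, 3.0/0.8) = 3.75 servings → $3.19.
banana only: max(299/6, 3.0/0.4) = 49.83 servings → $17.44.
kale + banana with both tight: 3.299 servings and 0.9026 servings → $3.12.
The minimum over all feasible corners is $3.12.

$3.12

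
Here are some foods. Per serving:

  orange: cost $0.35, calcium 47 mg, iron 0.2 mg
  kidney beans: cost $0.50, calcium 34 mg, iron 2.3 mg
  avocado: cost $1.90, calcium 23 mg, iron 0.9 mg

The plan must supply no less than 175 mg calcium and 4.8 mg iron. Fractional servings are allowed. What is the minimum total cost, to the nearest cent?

An LP optimum is at a vertex; with two nutrient constraints at most two foods are used. Check each candidate.
orange only: max(175/47, 4.8/0.2) = 24 servings → $8.40.
kidney beans only: max(175/34, 4.8/2.3) = 5.147 servings → $2.57.
avocado only: max(175/23, 4.8/0.9) = 7.609 servings → $14.46.
orange + kidney beans with both tight: 2.362 servings and 1.882 servings → $1.77.
orange + avocado with both tight: 1.249 servings and 5.056 servings → $10.04.
kidney beans + avocado: intersection lies outside the first quadrant.
Cheapest feasible corner: $1.77.

$1.77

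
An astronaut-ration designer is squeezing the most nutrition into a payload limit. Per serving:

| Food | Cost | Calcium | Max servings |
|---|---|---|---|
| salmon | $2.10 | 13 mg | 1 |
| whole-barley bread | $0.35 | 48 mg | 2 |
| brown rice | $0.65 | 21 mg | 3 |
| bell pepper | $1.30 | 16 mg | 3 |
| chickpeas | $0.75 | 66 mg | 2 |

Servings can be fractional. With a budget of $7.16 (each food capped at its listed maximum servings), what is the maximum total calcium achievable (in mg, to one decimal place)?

Calcium per dollar: whole-barley bread 137.1, chickpeas 88, brown rice 32.31, bell pepper 12.31, salmon 6.19.
Take 2 servings of whole-barley bread: spends $0.70, +96.0 mg calcium (running total 96.0 mg).
Take 2 servings of chickpeas: spends $1.50, +132.0 mg calcium (running total 228.0 mg).
Take 3 servings of brown rice: spends $1.95, +63.0 mg calcium (running total 291.0 mg).
Take 2.315 servings of bell pepper: spends $3.01, +37.0 mg calcium (running total 328.0 mg).
Filling greedily by calcium-per-dollar is optimal for one linear limit, giving 328.0 mg.

328.0 mg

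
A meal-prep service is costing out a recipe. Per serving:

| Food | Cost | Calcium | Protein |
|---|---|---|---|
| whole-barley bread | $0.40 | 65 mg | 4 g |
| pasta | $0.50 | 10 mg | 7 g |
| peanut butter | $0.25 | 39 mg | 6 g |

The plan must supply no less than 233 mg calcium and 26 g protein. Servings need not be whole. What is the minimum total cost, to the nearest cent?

whole-barley bread only: max(233/65, 26/4) = 6.5 servings → $2.60.
pasta only: max(233/10, 26/7) = 23.3 servings → $11.65.
peanut butter only: max(233/39, 26/6) = 5.974 servings → $1.49.
whole-barley bread + pasta with both tight: 3.304 servings and 1.827 servings → $2.23.
whole-barley bread + peanut butter with both tight: 1.641 servings and 3.239 servings → $1.47.
pasta + peanut butter: the both-tight solution has a negative serving — not a feasible corner.
The minimum over all feasible corners is $1.47.

$1.47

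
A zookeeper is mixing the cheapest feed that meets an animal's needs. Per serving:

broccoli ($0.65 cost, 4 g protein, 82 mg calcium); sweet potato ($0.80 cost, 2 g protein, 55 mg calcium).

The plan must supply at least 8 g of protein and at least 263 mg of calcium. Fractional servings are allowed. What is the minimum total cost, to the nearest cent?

Compare the cost at each extreme point of the feasible region.
broccoli only: max(8/4, 263/82) = 3.207 servings → $2.08.
sweet potato only: max(8/2, 263/55) = 4.782 servings → $3.83.
broccoli + sweet potato: intersection lies outside the first quadrant.
The minimum over all feasible corners is $2.08.

$2.08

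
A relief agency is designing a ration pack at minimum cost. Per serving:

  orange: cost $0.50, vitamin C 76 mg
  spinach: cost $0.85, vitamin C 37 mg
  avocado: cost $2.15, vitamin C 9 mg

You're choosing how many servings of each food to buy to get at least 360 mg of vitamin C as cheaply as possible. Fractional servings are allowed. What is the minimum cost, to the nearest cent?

$2.37

Cost per mg of vitamin C: orange $0.0066, spinach $0.0230, avocado $0.2389.
With no serving limits, use only orange: 360 mg / 76 mg = 4.737 servings × $0.50 = $2.37.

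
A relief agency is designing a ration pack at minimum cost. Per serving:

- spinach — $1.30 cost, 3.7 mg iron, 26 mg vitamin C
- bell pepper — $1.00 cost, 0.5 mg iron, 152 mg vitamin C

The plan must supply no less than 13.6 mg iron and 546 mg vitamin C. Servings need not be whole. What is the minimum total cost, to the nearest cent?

$7.28

At the optimum either one food covers both requirements or two foods hit both targets exactly; no other combination can be cheaper.
spinach only: max(13.6/3.7, 546/26) = 21 servings → $27.30.
bell pepper only: max(13.6/0.5, 546/152) = 27.2 servings → $27.20.
spinach + bell pepper with both tight: 3.266 servings and 3.033 servings → $7.28.
So the least-cost plan costs $7.28.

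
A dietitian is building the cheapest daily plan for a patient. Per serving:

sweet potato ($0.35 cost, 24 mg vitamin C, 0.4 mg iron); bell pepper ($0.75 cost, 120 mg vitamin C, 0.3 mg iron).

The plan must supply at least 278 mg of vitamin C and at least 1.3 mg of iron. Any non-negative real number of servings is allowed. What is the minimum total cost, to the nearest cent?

At the optimum either one food covers both requirements or two foods hit both targets exactly; no other combination can be cheaper.
sweet potato only: max(278/24, 1.3/0.4) = 11.58 servings → $4.05.
bell pepper only: max(278/120, 1.3/0.3) = 4.333 servings → $3.25.
sweet potato + bell pepper with both tight: 1.779 servings and 1.961 servings → $2.09.
Cheapest feasible corner: $2.09.

$2.09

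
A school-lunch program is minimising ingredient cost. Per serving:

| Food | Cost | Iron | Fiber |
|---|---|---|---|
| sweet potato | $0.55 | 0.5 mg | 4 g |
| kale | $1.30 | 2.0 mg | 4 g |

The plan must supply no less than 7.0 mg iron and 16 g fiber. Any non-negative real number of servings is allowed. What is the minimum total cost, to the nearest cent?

This is a tiny linear program; its minimum lies at a vertex of the feasible set. List the vertices and price them.
sweet potato only: max(7.0/0.5, 16/4) = 14 servings → $7.70.
kale only: max(7.0/2.0, 16/4) = 4 servings → $5.20.
sweet potato + kale with both tight: 0.6667 servings and 3.333 servings → $4.70.
The minimum over all feasible corners is $4.70.

$4.70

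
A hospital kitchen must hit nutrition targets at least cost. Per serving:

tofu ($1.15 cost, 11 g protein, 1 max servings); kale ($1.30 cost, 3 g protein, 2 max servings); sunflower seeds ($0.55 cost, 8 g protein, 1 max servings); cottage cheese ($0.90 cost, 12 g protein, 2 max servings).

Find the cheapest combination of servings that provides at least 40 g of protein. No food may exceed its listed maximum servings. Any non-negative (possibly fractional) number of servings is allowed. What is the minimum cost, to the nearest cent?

$3.19

Cost per g of protein: sunflower seeds $0.0688, cottage cheese $0.0750, tofu $0.1045, kale $0.4333.
Take 1 serving of sunflower seeds: +8.0 g protein for $0.55 (total $0.55, still need 32.0 g).
Take 2 servings of cottage cheese: +24.0 g protein for $1.80 (total $2.35, still need 8.0 g).
Take 0.7273 servings of tofu: +8.0 g protein for $0.84 (total $3.19, still need 0.0 g).
Greedy by cheapest-per-g is optimal for a single linear constraint, so the minimum cost is $3.19.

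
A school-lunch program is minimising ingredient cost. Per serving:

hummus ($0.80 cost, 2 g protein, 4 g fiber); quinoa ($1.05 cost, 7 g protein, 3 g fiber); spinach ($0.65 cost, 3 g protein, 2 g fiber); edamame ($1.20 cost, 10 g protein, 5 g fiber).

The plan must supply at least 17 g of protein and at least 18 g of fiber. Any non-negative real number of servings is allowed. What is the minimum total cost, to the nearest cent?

With two linear requirements the optimum uses one or two foods; enumerate the corners.
hummus only: max(17/2, 18/4) = 8.5 servings → $6.80.
quinoa only: max(17/7, 18/3) = 6 servings → $6.30.
spinach only: max(17/3, 18/2) = 9 servings → $5.85.
edamame only: max(17/10, 18/5) = 3.6 servings → $4.32.
hummus + quinoa with both tight: 3.409 servings and 1.455 servings → $4.25.
hummus + spinach with both tight: 2.5 servings and 4 servings → $4.60.
hummus + edamame with both tight: 3.167 servings and 1.067 servings → $3.81.
quinoa + spinach with both targets exact would need a negative amount; discard.
quinoa + edamame with both targets exact would need a negative amount; discard.
spinach + edamame: intersection lies outside the first quadrant.
The minimum over all feasible corners is $3.81.

$3.81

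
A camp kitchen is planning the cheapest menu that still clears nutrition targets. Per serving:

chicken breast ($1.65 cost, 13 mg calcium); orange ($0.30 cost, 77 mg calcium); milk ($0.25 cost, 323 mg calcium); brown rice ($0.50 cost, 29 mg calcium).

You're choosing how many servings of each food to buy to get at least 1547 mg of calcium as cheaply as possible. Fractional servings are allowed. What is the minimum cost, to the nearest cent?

Cost per mg of calcium: milk $0.0008, orange $0.0039, brown rice $0.0172, chicken breast $0.1269.
With no serving limits, use only milk: 1547 mg / 323 mg = 4.789 servings × $0.25 = $1.20.

$1.20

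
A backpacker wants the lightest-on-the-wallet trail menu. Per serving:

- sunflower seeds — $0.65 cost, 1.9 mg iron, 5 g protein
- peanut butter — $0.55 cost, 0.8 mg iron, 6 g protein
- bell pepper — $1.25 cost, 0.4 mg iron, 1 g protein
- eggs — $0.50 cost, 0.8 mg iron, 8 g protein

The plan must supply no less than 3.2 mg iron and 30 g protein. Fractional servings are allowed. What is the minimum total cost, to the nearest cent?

sunflower seeds only: max(3.2/1.9, 30/5) = 6 servings → $3.90.
peanut butter only: max(3.2/0.8, 30/6) = 5 servings → $2.75.
bell pepper only: max(3.2/0.4, 30/1) = 30 servings → $37.50.
eggs only: max(3.2/0.8, 30/8) = 4 servings → $2.00.
sunflower seeds + peanut butter: the both-tight solution has a negative serving — not a feasible corner.
sunflower seeds + bell pepper: the both-tight solution has a negative serving — not a feasible corner.
sunflower seeds + eggs with both tight: 0.1429 servings and 3.661 servings → $1.92.
peanut butter + bell pepper: intersection lies outside the first quadrant.
peanut butter + eggs with both tight: 1 serving and 3 servings → $2.05.
bell pepper + eggs with both tight: 0.6667 servings and 3.667 servings → $2.67.
So the least-cost plan costs $1.92.

$1.92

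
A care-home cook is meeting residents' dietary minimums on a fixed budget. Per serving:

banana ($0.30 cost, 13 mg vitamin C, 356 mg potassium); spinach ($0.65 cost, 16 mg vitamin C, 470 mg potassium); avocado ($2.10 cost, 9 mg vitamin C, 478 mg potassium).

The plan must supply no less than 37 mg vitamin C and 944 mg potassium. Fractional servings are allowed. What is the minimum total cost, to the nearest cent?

$0.85

Check every corner: each single food scaled to meet both minima, and each pair solved so both constraints bind.
banana only: max(37/13, 944/356) = 2.846 servings → $0.85.
spinach only: max(37/16, 944/470) = 2.312 servings → $1.50.
avocado only: max(37/9, 944/478) = 4.111 servings → $8.63.
banana + spinach with both targets exact would need a negative amount; discard.
banana + avocado with both targets exact would need a negative amount; discard.
spinach + avocado: intersection lies outside the first quadrant.
Cheapest feasible corner: $0.85.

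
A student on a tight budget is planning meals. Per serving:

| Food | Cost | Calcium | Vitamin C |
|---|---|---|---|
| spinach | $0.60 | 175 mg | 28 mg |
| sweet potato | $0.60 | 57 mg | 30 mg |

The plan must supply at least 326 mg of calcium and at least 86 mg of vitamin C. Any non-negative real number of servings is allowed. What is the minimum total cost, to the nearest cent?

A basic optimal solution has at most two foods positive. Try each food alone and each pair with both targets met exactly.
spinach only: max(326/175, 86/28) = 3.071 servings → $1.84.
sweet potato only: max(326/57, 86/30) = 5.719 servings → $3.43.
spinach + sweet potato with both tight: 1.335 servings and 1.621 servings → $1.77.
Cheapest feasible corner: $1.77.

$1.77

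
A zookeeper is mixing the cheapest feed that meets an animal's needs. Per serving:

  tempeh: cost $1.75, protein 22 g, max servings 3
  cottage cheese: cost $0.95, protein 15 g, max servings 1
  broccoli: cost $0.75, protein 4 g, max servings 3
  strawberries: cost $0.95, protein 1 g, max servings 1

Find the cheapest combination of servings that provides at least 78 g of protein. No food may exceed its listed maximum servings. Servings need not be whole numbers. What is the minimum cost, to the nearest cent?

Cost per g of protein: cottage cheese $0.0633, tempeh $0.0795, broccoli $0.1875, strawberries $0.9500.
Take 1 serving of cottage cheese: +15.0 g protein for $0.95 (total $0.95, still need 63.0 g).
Take 2.864 servings of tempeh: +63.0 g protein for $5.01 (total $5.96, still need 0.0 g).
Greedy by cheapest-per-g is optimal for a single linear constraint, so the minimum cost is $5.96.

$5.96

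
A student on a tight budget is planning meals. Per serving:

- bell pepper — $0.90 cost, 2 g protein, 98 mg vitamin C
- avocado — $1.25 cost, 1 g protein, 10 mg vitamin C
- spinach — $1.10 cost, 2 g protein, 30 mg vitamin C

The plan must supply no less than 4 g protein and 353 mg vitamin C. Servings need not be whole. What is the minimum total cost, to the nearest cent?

$3.24

Check every corner: each single food scaled to meet both minima, and each pair solved so both constraints bind.
bell pepper only: max(4/2, 353/98) = 3.602 servings → $3.24.
avocado only: max(4/1, 353/10) = 35.3 servings → $44.12.
spinach only: max(4/2, 353/30) = 11.77 servings → $12.94.
bell pepper + avocado: intersection lies outside the first quadrant.
bell pepper + spinach: intersection lies outside the first quadrant.
avocado + spinach: the both-tight solution has a negative serving — not a feasible corner.
So the least-cost plan costs $3.24.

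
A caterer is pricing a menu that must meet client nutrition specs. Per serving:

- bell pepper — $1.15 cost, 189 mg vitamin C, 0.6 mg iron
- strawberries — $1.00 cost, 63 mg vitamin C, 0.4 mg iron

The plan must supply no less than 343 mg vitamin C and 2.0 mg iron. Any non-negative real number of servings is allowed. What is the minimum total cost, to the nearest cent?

$3.83

An LP optimum is at a vertex; with two nutrient constraints at most two foods are used. Check each candidate.
bell pepper only: max(343/189, 2.0/0.6) = 3.333 servings → $3.83.
strawberries only: max(343/63, 2.0/0.4) = 5.444 servings → $5.44.
bell pepper + strawberries with both tight: 0.2963 servings and 4.556 servings → $4.90.
So the least-cost plan costs $3.83.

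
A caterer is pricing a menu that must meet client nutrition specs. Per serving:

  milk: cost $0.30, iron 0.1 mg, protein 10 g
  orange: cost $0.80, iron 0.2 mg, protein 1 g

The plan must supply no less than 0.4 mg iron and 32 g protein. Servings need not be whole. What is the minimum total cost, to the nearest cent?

At the optimum either one food covers both requirements or two foods hit both targets exactly; no other combination can be cheaper.
milk only: max(0.4/0.1, 32/10) = 4 servings → $1.20.
orange only: max(0.4/0.2, 32/1) = 32 servings → $25.60.
milk + orange with both tight: 3.158 servings and 0.4211 servings → $1.28.
Cheapest feasible corner: $1.20.

$1.20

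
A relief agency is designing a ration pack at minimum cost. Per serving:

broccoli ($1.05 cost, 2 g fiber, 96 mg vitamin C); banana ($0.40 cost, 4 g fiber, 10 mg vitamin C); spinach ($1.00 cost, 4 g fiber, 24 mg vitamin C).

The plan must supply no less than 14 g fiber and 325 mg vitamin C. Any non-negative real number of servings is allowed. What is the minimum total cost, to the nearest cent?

$4.11

A basic optimal solution has at most two foods positive. Try each food alone and each pair with both targets met exactly.
broccoli only: max(14/2, 325/96) = 7 servings → $7.35.
banana only: max(14/4, 325/10) = 32.5 servings → $13.00.
spinach only: max(14/4, 325/24) = 13.54 servings → $13.54.
broccoli + banana with both tight: 3.187 servings and 1.907 servings → $4.11.
broccoli + spinach with both tight: 2.869 servings and 2.065 servings → $5.08.
banana + spinach: intersection lies outside the first quadrant.
Cheapest feasible corner: $4.11.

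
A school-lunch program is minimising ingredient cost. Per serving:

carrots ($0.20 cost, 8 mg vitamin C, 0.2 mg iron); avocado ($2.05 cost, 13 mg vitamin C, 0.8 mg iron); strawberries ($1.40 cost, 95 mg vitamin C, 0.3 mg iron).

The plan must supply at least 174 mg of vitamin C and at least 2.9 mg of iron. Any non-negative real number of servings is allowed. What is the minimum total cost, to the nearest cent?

carrots only: max(174/8, 2.9/0.2) = 21.75 servings → $4.35.
avocado only: max(174/13, 2.9/0.8) = 13.38 servings → $27.44.
strawberries only: max(174/95, 2.9/0.3) = 9.667 servings → $13.53.
carrots + avocado: the both-tight solution has a negative serving — not a feasible corner.
carrots + strawberries with both tight: 13.45 servings and 0.6988 servings → $3.67.
avocado + strawberries with both tight: 3.097 servings and 1.408 servings → $8.32.
Cheapest feasible corner: $3.67.

$3.67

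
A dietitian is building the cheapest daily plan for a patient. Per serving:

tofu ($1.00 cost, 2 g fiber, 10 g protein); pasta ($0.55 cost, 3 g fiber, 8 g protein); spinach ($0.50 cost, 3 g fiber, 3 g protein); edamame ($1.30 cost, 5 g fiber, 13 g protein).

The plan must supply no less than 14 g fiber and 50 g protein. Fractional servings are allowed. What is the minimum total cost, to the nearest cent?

Minimising a linear cost over {fiber ≥ 14, protein ≥ 50, servings ≥ 0} — the optimum is at a vertex, using one or two foods.
tofu only: max(14/2, 50/10) = 7 servings → $7.00.
pasta only: max(14/3, 50/8) = 6.25 servings → $3.44.
spinach only: max(14/3, 50/3) = 16.67 servings → $8.33.
edamame only: max(14/5, 50/13) = 3.846 servings → $5.00.
tofu + pasta with both tight: 2.714 servings and 2.857 servings → $4.29.
tofu + spinach with both tight: 4.5 servings and 1.667 servings → $5.33.
tofu + edamame with both tight: 2.833 servings and 1.667 servings → $5.00.
pasta + spinach with both targets exact would need a negative amount; discard.
pasta + edamame: intersection lies outside the first quadrant.
spinach + edamame: intersection lies outside the first quadrant.
Cheapest feasible corner: $3.44.

$3.44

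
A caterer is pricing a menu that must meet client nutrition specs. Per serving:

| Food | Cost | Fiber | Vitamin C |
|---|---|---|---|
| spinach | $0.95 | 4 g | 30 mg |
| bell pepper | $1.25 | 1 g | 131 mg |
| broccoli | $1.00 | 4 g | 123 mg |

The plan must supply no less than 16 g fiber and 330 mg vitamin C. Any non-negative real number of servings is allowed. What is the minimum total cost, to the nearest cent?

An LP optimum is at a vertex; with two nutrient constraints at most two foods are used. Check each candidate.
spinach only: max(16/4, 330/30) = 11 servings → $10.45.
bell pepper only: max(16/1, 330/131) = 16 servings → $20.00.
broccoli only: max(16/4, 330/123) = 4 servings → $4.00.
spinach + bell pepper with both tight: 3.575 servings and 1.7 servings → $5.52.
spinach + broccoli with both tight: 1.742 servings and 2.258 servings → $3.91.
bell pepper + broccoli: intersection lies outside the first quadrant.
Cheapest feasible corner: $3.91.

$3.91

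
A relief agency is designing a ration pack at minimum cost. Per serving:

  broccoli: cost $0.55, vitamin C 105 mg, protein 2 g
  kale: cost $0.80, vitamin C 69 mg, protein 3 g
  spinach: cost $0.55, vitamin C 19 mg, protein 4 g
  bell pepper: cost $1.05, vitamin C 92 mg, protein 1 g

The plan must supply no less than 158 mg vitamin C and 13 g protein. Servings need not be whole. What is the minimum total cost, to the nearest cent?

Check every corner: each single food scaled to meet both minima, and each pair solved so both constraints bind.
broccoli only: max(158/105, 13/2) = 6.5 servings → $3.58.
kale only: max(158/69, 13/3) = 4.333 servings → $3.47.
spinach only: max(158/19, 13/4) = 8.316 servings → $4.57.
bell pepper only: max(158/92, 13/1) = 13 servings → $13.65.
broccoli + kale: intersection lies outside the first quadrant.
broccoli + spinach with both tight: 1.008 servings and 2.746 servings → $2.06.
broccoli + bell pepper: the both-tight solution has a negative serving — not a feasible corner.
kale + spinach with both tight: 1.758 servings and 1.932 servings → $2.47.
kale + bell pepper: intersection lies outside the first quadrant.
spinach + bell pepper with both tight: 2.974 servings and 1.103 servings → $2.79.
Cheapest feasible corner: $2.06.

$2.06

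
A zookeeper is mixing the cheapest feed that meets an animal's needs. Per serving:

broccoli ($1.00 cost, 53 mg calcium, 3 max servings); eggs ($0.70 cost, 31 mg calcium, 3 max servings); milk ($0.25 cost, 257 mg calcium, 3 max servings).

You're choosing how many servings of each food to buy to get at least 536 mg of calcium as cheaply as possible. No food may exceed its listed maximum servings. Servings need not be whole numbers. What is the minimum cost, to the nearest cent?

$0.52

Cost per mg of calcium: milk $0.0010, broccoli $0.0189, eggs $0.0226.
Take 2.086 servings of milk: +536.0 mg calcium for $0.52 (total $0.52, still need 0.0 mg).
Greedy by cheapest-per-mg is optimal for a single linear constraint, so the minimum cost is $0.52.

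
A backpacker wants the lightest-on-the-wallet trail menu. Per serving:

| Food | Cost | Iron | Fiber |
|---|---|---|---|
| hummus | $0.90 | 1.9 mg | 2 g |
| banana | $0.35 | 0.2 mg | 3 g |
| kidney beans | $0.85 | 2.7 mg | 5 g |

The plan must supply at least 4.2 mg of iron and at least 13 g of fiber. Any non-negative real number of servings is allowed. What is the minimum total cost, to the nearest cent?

At the optimum either one food covers both requirements or two foods hit both targets exactly; no other combination can be cheaper.
hummus only: max(4.2/1.9, 13/2) = 6.5 servings → $5.85.
banana only: max(4.2/0.2, 13/3) = 21 servings → $7.35.
kidney beans only: max(4.2/2.7, 13/5) = 2.6 servings → $2.21.
hummus + banana with both tight: 1.887 servings and 3.075 servings → $2.77.
hummus + kidney beans with both targets exact would need a negative amount; discard.
banana + kidney beans with both tight: 1.986 servings and 1.408 servings → $1.89.
The minimum over all feasible corners is $1.89.

$1.89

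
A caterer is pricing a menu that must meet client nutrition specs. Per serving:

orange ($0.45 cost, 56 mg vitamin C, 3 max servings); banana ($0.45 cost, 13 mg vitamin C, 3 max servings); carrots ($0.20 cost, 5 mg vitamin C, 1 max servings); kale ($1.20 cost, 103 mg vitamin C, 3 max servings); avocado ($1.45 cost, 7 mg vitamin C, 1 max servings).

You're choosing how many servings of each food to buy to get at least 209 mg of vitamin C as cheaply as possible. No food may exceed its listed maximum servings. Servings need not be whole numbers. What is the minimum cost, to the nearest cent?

Cost per mg of vitamin C: orange $0.0080, kale $0.0117, banana $0.0346, carrots $0.0400, avocado $0.2071.
Take 3 servings of orange: +168.0 mg vitamin C for $1.35 (total $1.35, still need 41.0 mg).
Take 0.3981 servings of kale: +41.0 mg vitamin C for $0.48 (total $1.83, still need 0.0 mg).
Greedy by cheapest-per-mg is optimal for a single linear constraint, so the minimum cost is $1.83.

$1.83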